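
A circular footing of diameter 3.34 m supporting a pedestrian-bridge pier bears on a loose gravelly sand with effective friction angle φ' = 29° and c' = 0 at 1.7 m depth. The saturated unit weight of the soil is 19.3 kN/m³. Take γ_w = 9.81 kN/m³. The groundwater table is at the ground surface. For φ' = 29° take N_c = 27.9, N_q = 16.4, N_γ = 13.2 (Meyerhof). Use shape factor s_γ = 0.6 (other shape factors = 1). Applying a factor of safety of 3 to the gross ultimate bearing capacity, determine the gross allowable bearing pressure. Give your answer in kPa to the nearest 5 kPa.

With the water table at the surface the whole profile is submerged: γ' = 19.3 − 9.81 = 9.49 kN/m³, so q = γ'·D_f = 16.133 kPa; the same γ' applies in the ½γBN_γ term.
q_ult = q·N_q + 0.5·γ·B·N_γ·s_γ
     = 16.133 × 16.4 + 0.5 × 9.49 × 3.34 × 13.2 × 0.6
     = 264.58 + 125.52 = 390.1 kPa.
q_all = q_ult / FS = 390.1 / 3 = 130.03 kPa.

q_all ≈ 130 kPa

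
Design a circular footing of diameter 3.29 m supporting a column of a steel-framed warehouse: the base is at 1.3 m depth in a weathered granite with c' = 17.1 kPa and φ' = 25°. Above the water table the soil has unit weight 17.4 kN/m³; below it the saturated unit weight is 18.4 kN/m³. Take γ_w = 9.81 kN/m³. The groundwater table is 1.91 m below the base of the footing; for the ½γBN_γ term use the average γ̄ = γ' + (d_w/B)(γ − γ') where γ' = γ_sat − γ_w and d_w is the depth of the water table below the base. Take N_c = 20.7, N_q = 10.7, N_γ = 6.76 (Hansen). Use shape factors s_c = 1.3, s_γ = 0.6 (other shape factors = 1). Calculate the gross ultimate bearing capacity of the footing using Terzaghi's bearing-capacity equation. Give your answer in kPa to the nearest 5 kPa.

Effective surcharge at the founding depth q = γ·D_f = 17.4 × 1.3 = 22.62 kPa.
With d_w = 1.91 m < B, γ̄ = 8.59 + (1.91/3.29) × (17.4 − 8.59) = 13.705 kN/m³.
q_ult = c·N_c·s_c + q·N_q + 0.5·γ·B·N_γ·s_γ
     = 17.1 × 20.7 × 1.3 + 22.62 × 10.7 + 0.5 × 13.705 × 3.29 × 6.76 × 0.6
     = 460.16 + 242.03 + 91.439 = 793.63 kPa.

q_ult ≈ 795 kPa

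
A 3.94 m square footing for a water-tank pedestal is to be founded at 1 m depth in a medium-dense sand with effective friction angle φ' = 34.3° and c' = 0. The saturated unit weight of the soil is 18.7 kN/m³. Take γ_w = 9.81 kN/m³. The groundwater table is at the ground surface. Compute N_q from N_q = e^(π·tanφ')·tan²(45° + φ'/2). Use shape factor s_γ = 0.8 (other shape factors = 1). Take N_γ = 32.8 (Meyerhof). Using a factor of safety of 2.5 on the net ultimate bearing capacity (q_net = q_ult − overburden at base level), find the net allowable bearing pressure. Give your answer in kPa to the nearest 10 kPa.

q_all(net) ≈ 290 kPa

N_q = e^(π·tan34.3°)·tan²(62.15°) = 30.54.
Water table at ground surface, so effective unit weight γ' = 18.7 − 9.81 = 8.89 kN/m³ is used throughout; overburden q = 8.89 × 1 = 8.89 kPa; the same γ' applies in the ½γBN_γ term.
Surcharge term q·N_q = 8.89 × 30.539 = 271.5 kPa; self-weight term 0.5·γ·B·N_γ·s_γ = 0.5 × 8.89 × 3.94 × 32.8 × 0.8 = 459.55 kPa.
q_ult = 271.5 + 459.55 = 731.04 kPa.
q_net = 731.04 − 8.89 = 722.15 kPa.
q_all(net) = 722.15 / 2.5 = 288.86 kPa.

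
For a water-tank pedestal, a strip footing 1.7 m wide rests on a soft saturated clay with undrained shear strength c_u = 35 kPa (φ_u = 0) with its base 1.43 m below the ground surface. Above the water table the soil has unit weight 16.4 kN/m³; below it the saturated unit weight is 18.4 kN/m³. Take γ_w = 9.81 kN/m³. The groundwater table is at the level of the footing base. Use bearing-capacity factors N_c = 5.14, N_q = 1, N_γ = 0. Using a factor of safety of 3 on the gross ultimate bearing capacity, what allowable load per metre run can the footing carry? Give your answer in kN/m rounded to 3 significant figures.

q = γ·D_f = 16.4 × 1.43 = 23.452 kPa.
c·N_c = 35 × 5.14 = 179.9 kPa
q·N_q = 23.452 × 1 = 23.452 kPa
q_ult = 179.9 + 23.452 = 203.35 kPa.
Gross allowable pressure q_all = 203.35 / 3 = 67.784 kPa.
Allowable wall load = q_all × B = 67.784 × 1.7 = 115.23 kN per metre run.

≈ 115 kN/m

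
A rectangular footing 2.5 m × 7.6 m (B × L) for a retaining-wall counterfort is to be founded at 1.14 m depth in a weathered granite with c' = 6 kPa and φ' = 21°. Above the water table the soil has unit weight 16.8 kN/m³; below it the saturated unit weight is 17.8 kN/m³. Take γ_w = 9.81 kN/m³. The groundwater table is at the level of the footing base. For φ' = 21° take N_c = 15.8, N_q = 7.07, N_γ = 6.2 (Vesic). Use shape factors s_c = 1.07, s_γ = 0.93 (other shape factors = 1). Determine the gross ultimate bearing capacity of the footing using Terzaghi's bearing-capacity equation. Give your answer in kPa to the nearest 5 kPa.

q_ult ≈ 295 kPa

Effective surcharge at the founding depth q = γ·D_f = 16.8 × 1.14 = 19.152 kPa.
The water table coincides with the base, so in the self-weight term γ → γ' = 7.99 kN/m³.
q_ult = c·N_c·s_c + q·N_q + 0.5·γ·B·N_γ·s_γ
     = 6 × 15.8 × 1.07 + 19.152 × 7.07 + 0.5 × 7.99 × 2.5 × 6.2 × 0.93
     = 101.44 + 135.4 + 57.588 = 294.43 kPa.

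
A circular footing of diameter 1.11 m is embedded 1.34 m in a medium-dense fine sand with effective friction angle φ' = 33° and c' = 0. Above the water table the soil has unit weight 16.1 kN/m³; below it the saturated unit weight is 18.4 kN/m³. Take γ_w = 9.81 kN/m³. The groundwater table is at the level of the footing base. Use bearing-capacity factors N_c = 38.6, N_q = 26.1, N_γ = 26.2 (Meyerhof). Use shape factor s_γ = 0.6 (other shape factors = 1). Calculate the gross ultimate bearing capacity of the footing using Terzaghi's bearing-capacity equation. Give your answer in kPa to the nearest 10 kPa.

q_ult ≈ 640 kPa

Overburden at base level: q = 16.1 × 1.34 = 21.574 kPa.
Below the base the soil is submerged, so the ½γBN_γ term uses γ' = 18.4 − 9.81 = 8.59 kN/m³.
Surcharge term q·N_q = 21.574 × 26.1 = 563.08 kPa; self-weight term 0.5·γ·B·N_γ·s_γ = 0.5 × 8.59 × 1.11 × 26.2 × 0.6 = 74.944 kPa.
q_ult = 563.08 + 74.944 = 638.03 kPa.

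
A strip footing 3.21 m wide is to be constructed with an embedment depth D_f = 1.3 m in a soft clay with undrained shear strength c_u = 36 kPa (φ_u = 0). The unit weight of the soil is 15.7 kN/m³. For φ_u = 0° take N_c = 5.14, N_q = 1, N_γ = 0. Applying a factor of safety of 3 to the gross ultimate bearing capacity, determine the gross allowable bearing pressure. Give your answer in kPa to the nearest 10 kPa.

q_all ≈ 70 kPa

Overburden at base level: q = 15.7 × 1.3 = 20.41 kPa.
Cohesion term c·N_c = 36 × 5.14 = 185.04 kPa; surcharge term q·N_q = 20.41 × 1 = 20.41 kPa.
q_ult = 185.04 + 20.41 = 205.45 kPa.
q_all = q_ult / FS = 205.45 / 3 = 68.483 kPa.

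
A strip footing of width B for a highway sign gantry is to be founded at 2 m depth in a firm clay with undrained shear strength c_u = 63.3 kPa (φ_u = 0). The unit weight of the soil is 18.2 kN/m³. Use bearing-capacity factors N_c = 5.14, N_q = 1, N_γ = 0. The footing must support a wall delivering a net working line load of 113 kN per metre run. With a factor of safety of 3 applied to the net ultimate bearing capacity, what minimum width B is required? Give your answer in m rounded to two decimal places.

B = 1.04 m

Overburden at base level: q = 18.2 × 2 = 36.4 kPa.
Cohesion term c·N_c = 63.3 × 5.14 = 325.36 kPa; surcharge term q·N_q = 36.4 × 1 = 36.4 kPa.
q_ult = 325.36 + 36.4 = 361.76 kPa.
For φ = 0 the ½γBN_γ term vanishes, so q_ult is independent of B. q_net = 361.76 − 36.4 = 325.36 kPa; q_all(net) = 325.36/3 = 108.45 kPa.
Required width B = w / q_all(net) = 113 / 108.45 = 1.042 m.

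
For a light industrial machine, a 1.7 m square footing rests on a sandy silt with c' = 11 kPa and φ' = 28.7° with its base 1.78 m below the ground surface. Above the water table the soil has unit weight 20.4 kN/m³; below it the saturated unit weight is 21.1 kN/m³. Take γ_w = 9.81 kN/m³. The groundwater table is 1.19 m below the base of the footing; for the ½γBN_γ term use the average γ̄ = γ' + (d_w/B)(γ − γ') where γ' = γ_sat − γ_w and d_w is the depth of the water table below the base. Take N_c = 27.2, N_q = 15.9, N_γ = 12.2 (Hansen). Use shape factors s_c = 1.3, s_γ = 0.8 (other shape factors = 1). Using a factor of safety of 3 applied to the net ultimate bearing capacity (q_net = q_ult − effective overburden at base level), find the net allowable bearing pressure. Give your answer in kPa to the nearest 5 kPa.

q_all(net) ≈ 360 kPa

Effective surcharge at the founding depth q = γ·D_f = 20.4 × 1.78 = 36.312 kPa.
With d_w = 1.19 m < B, γ̄ = 11.29 + (1.19/1.7) × (20.4 − 11.29) = 17.667 kN/m³.
q_ult = c·N_c·s_c + q·N_q + 0.5·γ·B·N_γ·s_γ
     = 11 × 27.2 × 1.3 + 36.312 × 15.9 + 0.5 × 17.667 × 1.7 × 12.2 × 0.8
     = 388.96 + 577.36 + 146.57 = 1112.9 kPa.
Net ultimate: q_net = 1112.9 − 36.312 = 1076.6 kPa.
q_all(net) = 1076.6 / 3 = 358.86 kPa.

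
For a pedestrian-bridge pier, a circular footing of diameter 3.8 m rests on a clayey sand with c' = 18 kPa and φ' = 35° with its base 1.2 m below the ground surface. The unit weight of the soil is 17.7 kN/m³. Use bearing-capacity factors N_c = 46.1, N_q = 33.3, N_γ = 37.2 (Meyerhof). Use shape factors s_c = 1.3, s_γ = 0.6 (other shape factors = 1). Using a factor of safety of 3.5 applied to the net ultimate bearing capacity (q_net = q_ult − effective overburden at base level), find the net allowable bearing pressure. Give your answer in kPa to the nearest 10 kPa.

Overburden at base level: q = 17.7 × 1.2 = 21.24 kPa.
Cohesion term c·N_c·s_c = 18 × 46.1 × 1.3 = 1078.7 kPa; surcharge term q·N_q = 21.24 × 33.3 = 707.29 kPa; self-weight term 0.5·γ·B·N_γ·s_γ = 0.5 × 17.7 × 3.8 × 37.2 × 0.6 = 750.62 kPa.
q_ult = 1078.7 + 707.29 + 750.62 = 2536.7 kPa.
Net ultimate: q_net = 2536.7 − 21.24 = 2515.4 kPa.
q_all(net) = 2515.4 / 3.5 = 718.69 kPa.

q_all(net) ≈ 720 kPa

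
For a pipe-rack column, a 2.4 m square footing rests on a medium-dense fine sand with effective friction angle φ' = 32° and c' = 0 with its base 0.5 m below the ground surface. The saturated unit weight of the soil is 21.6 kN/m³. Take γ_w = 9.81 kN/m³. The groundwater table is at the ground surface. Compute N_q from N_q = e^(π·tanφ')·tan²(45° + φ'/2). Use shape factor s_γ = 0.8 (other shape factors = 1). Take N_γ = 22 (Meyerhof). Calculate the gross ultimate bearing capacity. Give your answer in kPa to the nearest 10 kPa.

tan32° = 0.6249, so N_q = e^(π×0.6249)·tan²(61°) = 7.121 × 3.255 = 23.18.
Water table at ground surface, so effective unit weight γ' = 21.6 − 9.81 = 11.79 kN/m³ is used throughout; overburden q = 11.79 × 0.5 = 5.895 kPa; the same γ' applies in the ½γBN_γ term.
Surcharge term q·N_q = 5.895 × 23.177 = 136.63 kPa; self-weight term 0.5·γ·B·N_γ·s_γ = 0.5 × 11.79 × 2.4 × 22 × 0.8 = 249 kPa.
q_ult = 136.63 + 249 = 385.63 kPa.

q_ult ≈ 390 kPa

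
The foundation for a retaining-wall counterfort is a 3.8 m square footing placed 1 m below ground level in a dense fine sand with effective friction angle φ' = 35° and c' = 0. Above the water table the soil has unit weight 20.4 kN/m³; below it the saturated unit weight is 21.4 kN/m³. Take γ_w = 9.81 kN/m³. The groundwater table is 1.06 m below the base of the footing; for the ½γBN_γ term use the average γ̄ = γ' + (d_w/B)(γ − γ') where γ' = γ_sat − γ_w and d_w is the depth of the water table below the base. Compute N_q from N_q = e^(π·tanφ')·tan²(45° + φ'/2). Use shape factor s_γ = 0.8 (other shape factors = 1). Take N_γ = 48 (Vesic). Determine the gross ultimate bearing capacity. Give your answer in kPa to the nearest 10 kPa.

q_ult ≈ 1700 kPa

tan35° = 0.7002, so N_q = e^(π×0.7002)·tan²(62.5°) = 9.023 × 3.69 = 33.3.
Effective surcharge at the founding depth q = γ·D_f = 20.4 × 1 = 20.4 kPa.
With d_w = 1.06 m < B, γ̄ = 11.59 + (1.06/3.8) × (20.4 − 11.59) = 14.048 kN/m³.
q_ult = q·N_q + 0.5·γ·B·N_γ·s_γ
     = 20.4 × 33.296 + 0.5 × 14.048 × 3.8 × 48 × 0.8
     = 679.24 + 1024.9 = 1704.1 kPa.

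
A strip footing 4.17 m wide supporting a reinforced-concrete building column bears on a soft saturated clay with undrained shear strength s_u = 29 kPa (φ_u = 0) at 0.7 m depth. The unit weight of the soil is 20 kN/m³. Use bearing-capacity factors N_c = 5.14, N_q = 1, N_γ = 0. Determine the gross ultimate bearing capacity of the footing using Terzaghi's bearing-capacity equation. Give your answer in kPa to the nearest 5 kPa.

q_ult ≈ 165 kPa

Effective surcharge at the founding depth q = γ·D_f = 20 × 0.7 = 14 kPa.
q_ult = c·N_c + q·N_q
     = 29 × 5.14 + 14 × 1
     = 149.06 + 14 = 163.06 kPa.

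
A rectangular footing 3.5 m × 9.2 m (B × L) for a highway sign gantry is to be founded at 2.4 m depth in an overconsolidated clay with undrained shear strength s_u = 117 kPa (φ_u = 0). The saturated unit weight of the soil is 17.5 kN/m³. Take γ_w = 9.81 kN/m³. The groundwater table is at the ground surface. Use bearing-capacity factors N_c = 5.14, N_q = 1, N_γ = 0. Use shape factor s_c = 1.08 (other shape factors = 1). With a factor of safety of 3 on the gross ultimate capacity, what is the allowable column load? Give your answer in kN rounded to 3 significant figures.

P_all ≈ 7170 kN

With the water table at the surface the whole profile is submerged: γ' = 17.5 − 9.81 = 7.69 kN/m³, so q = γ'·D_f = 18.456 kPa.
q_ult = c·N_c·s_c + q·N_q
     = 117 × 5.14 × 1.08 + 18.456 × 1
     = 649.49 + 18.456 = 667.95 kPa.
Gross allowable pressure q_all = 667.95 / 3 = 222.65 kPa.
Footing area = 32.2 m², so allowable column load = 222.65 × 32.2 = 7169.3 kN.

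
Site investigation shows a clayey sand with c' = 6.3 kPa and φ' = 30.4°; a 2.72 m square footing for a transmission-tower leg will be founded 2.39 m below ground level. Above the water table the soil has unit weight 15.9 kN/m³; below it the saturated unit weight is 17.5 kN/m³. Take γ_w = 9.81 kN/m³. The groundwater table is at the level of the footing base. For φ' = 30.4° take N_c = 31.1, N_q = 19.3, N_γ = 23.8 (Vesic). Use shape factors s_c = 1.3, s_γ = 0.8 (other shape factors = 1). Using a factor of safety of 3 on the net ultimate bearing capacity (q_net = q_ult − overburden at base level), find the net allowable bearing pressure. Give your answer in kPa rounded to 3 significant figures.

Effective surcharge at the founding depth q = γ·D_f = 15.9 × 2.39 = 38.001 kPa.
The water table coincides with the base, so in the self-weight term γ → γ' = 7.69 kN/m³.
q_ult = c·N_c·s_c + q·N_q + 0.5·γ·B·N_γ·s_γ
     = 6.3 × 31.1 × 1.3 + 38.001 × 19.3 + 0.5 × 7.69 × 2.72 × 23.8 × 0.8
     = 254.71 + 733.42 + 199.13 = 1187.3 kPa.
q_net = 1187.3 − 38.001 = 1149.3 kPa.
q_all(net) = 1149.3 / 3 = 383.09 kPa.

q_all(net) ≈ 383 kPa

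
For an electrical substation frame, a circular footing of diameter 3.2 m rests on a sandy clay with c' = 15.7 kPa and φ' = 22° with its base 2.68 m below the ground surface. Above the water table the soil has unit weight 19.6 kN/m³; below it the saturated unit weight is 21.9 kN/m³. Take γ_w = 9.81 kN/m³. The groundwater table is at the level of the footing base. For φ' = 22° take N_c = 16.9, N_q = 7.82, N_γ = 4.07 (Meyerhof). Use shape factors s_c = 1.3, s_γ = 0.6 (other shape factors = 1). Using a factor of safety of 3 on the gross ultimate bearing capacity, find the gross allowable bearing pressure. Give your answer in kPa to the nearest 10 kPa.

q_all ≈ 270 kPa

Overburden at base level: q = 19.6 × 2.68 = 52.528 kPa.
Below the base the soil is submerged, so the ½γBN_γ term uses γ' = 21.9 − 9.81 = 12.09 kN/m³.
Cohesion term c·N_c·s_c = 15.7 × 16.9 × 1.3 = 344.93 kPa; surcharge term q·N_q = 52.528 × 7.82 = 410.77 kPa; self-weight term 0.5·γ·B·N_γ·s_γ = 0.5 × 12.09 × 3.2 × 4.07 × 0.6 = 47.238 kPa.
q_ult = 344.93 + 410.77 + 47.238 = 802.94 kPa.
q_all = 802.94 / 3 = 267.65 kPa.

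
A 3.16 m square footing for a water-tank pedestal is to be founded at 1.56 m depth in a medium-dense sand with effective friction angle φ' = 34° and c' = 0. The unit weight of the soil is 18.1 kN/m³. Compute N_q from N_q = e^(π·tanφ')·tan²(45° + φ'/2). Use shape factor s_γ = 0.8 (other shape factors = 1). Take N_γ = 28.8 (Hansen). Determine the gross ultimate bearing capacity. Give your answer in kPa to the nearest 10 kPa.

tan34° = 0.6745, so N_q = e^(π×0.6745)·tan²(62°) = 8.323 × 3.537 = 29.44.
Effective surcharge at the founding depth q = γ·D_f = 18.1 × 1.56 = 28.236 kPa.
q_ult = q·N_q + 0.5·γ·B·N_γ·s_γ
     = 28.236 × 29.44 + 0.5 × 18.1 × 3.16 × 28.8 × 0.8
     = 831.26 + 658.9 = 1490.2 kPa.

q_ult ≈ 1490 kPa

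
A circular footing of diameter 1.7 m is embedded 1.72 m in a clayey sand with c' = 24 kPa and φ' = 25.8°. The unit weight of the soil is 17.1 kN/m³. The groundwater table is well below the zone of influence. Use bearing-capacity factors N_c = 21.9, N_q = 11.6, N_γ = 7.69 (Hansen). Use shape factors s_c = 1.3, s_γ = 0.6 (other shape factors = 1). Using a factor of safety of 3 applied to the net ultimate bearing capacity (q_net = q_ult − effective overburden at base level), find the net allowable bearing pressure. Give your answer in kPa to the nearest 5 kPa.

Overburden at base level: q = 17.1 × 1.72 = 29.412 kPa.
Cohesion term c·N_c·s_c = 24 × 21.9 × 1.3 = 683.28 kPa; surcharge term q·N_q = 29.412 × 11.6 = 341.18 kPa; self-weight term 0.5·γ·B·N_γ·s_γ = 0.5 × 17.1 × 1.7 × 7.69 × 0.6 = 67.064 kPa.
q_ult = 683.28 + 341.18 + 67.064 = 1091.5 kPa.
Net ultimate: q_net = 1091.5 − 29.412 = 1062.1 kPa.
q_all(net) = 1062.1 / 3 = 354.04 kPa.

q_all(net) ≈ 355 kPa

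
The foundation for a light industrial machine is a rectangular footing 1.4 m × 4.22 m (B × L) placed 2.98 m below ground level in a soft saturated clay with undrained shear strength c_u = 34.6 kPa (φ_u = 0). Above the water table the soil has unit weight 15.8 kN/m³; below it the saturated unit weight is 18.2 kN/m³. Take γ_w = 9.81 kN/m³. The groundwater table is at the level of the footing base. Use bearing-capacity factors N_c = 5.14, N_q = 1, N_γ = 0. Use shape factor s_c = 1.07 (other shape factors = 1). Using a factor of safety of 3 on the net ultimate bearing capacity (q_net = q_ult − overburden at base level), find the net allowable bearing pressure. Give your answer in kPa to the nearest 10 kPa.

q_all(net) ≈ 60 kPa

Effective surcharge at the founding depth q = γ·D_f = 15.8 × 2.98 = 47.084 kPa.
q_ult = c·N_c·s_c + q·N_q
     = 34.6 × 5.14 × 1.07 + 47.084 × 1
     = 190.29 + 47.084 = 237.38 kPa.
q_net = 237.38 − 47.084 = 190.29 kPa.
q_all(net) = 190.29 / 3 = 63.431 kPa.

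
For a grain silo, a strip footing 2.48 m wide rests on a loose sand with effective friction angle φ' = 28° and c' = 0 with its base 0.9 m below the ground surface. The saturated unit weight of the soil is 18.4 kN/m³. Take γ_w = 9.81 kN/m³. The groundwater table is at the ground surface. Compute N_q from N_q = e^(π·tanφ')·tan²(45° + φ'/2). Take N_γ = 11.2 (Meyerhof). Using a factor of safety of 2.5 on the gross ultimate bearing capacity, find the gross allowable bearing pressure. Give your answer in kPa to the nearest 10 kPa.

q_all ≈ 90 kPa

N_q = e^(π·tan28°)·tan²(59°) = 14.72.
γ' = 18.4 − 9.81 = 8.59 kN/m³ (submerged throughout). q = 8.59 × 0.9 = 7.731 kPa; the same γ' applies in the ½γBN_γ term.
q·N_q = 7.731 × 14.72 = 113.8 kPa
0.5·γ·B·N_γ = 0.5 × 8.59 × 2.48 × 11.2 = 119.3 kPa
q_ult = 113.8 + 119.3 = 233.1 kPa.
q_all = 233.1 / 2.5 = 93.239 kPa.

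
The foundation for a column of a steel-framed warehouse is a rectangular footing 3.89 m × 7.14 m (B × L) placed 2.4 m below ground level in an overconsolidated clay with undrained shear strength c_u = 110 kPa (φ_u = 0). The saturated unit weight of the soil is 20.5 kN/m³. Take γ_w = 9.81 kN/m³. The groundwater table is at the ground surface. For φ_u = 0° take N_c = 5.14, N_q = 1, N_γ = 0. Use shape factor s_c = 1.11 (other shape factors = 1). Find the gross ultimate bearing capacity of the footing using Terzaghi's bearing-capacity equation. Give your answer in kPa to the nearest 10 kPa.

q_ult ≈ 650 kPa

With the water table at the surface the whole profile is submerged: γ' = 20.5 − 9.81 = 10.69 kN/m³, so q = γ'·D_f = 25.656 kPa.
q_ult = c·N_c·s_c + q·N_q
     = 110 × 5.14 × 1.11 + 25.656 × 1
     = 627.59 + 25.656 = 653.25 kPa.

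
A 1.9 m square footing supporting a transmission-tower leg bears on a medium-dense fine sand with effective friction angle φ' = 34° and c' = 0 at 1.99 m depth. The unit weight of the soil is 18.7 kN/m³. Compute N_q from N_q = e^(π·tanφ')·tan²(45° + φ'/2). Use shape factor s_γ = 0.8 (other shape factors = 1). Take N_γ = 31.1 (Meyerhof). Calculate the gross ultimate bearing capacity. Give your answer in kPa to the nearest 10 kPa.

q_ult ≈ 1540 kPa

tan34° = 0.6745, so N_q = e^(π×0.6745)·tan²(62°) = 8.323 × 3.537 = 29.44.
Overburden at base level: q = 18.7 × 1.99 = 37.213 kPa.
Surcharge term q·N_q = 37.213 × 29.44 = 1095.5 kPa; self-weight term 0.5·γ·B·N_γ·s_γ = 0.5 × 18.7 × 1.9 × 31.1 × 0.8 = 441.99 kPa.
q_ult = 1095.5 + 441.99 = 1537.5 kPa.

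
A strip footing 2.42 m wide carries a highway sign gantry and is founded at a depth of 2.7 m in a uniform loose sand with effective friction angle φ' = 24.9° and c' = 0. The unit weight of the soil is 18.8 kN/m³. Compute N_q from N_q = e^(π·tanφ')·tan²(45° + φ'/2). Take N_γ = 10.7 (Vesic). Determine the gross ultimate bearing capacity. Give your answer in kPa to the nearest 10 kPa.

q_ult ≈ 780 kPa

tan24.9° = 0.4642, so N_q = e^(π×0.4642)·tan²(57.45°) = 4.299 × 2.454 = 10.55.
Effective surcharge at the founding depth q = γ·D_f = 18.8 × 2.7 = 50.76 kPa.
q_ult = q·N_q + 0.5·γ·B·N_γ
     = 50.76 × 10.551 + 0.5 × 18.8 × 2.42 × 10.7
     = 535.55 + 243.4 = 778.95 kPa.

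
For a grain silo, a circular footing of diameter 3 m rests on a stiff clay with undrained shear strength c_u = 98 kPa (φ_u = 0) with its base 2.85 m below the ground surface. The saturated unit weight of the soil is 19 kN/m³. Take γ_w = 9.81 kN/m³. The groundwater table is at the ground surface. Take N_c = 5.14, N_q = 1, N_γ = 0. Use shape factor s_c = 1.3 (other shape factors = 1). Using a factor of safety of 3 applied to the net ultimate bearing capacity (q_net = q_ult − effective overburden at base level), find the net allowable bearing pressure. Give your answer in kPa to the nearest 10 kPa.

q_all(net) ≈ 220 kPa

With the water table at the surface the whole profile is submerged: γ' = 19 − 9.81 = 9.19 kN/m³, so q = γ'·D_f = 26.191 kPa.
q_ult = c·N_c·s_c + q·N_q
     = 98 × 5.14 × 1.3 + 26.191 × 1
     = 654.84 + 26.191 = 681.03 kPa.
Net ultimate: q_net = 681.03 − 26.191 = 654.84 kPa.
q_all(net) = 654.84 / 3 = 218.28 kPa.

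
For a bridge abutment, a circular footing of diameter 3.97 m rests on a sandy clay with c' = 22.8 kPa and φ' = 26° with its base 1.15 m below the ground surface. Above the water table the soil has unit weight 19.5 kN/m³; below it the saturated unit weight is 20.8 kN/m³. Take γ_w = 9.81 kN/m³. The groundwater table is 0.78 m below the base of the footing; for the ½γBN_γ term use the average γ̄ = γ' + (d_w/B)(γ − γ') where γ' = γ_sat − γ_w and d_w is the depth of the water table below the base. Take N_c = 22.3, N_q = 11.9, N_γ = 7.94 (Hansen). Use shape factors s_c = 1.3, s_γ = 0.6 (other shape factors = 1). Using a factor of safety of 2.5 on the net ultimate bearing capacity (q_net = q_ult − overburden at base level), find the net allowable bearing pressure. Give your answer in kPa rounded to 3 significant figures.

q = γ·D_f = 19.5 × 1.15 = 22.425 kPa.
γ' = 10.99 kN/m³; averaging over the depth B below the base, γ̄ = γ' + (d_w/B)(γ − γ') = 12.662 kN/m³.
c·N_c·s_c = 22.8 × 22.3 × 1.3 = 660.97 kPa
q·N_q = 22.425 × 11.9 = 266.86 kPa
0.5·γ·B·N_γ·s_γ = 0.5 × 12.662 × 3.97 × 7.94 × 0.6 = 119.74 kPa
q_ult = 660.97 + 266.86 + 119.74 = 1047.6 kPa.
q_net = 1047.6 − 22.425 = 1025.1 kPa.
q_all(net) = 1025.1 / 2.5 = 410.06 kPa.

q_all(net) ≈ 410 kPa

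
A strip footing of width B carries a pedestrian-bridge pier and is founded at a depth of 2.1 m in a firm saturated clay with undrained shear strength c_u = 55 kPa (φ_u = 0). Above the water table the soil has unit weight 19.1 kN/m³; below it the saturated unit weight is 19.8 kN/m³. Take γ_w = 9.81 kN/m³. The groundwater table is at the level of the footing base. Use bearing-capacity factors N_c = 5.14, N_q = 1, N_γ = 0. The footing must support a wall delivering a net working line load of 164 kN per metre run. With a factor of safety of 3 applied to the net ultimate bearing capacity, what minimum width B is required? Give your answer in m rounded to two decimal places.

Effective surcharge at the founding depth q = γ·D_f = 19.1 × 2.1 = 40.11 kPa.
q_ult = c·N_c + q·N_q
     = 55 × 5.14 + 40.11 × 1
     = 282.7 + 40.11 = 322.81 kPa.
For φ = 0 the ½γBN_γ term vanishes, so q_ult is independent of B. q_net = 322.81 − 40.11 = 282.7 kPa; q_all(net) = 282.7/3 = 94.233 kPa.
Required width B = w / q_all(net) = 164 / 94.233 = 1.74 m.

B = 1.74 m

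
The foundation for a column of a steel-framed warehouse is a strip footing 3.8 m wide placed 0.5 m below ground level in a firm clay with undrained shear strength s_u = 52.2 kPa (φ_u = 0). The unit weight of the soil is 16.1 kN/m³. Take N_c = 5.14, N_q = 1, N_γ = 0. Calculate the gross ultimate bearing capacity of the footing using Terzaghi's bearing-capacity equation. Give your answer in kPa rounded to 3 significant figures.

Effective surcharge at the founding depth q = γ·D_f = 16.1 × 0.5 = 8.05 kPa.
q_ult = c·N_c + q·N_q
     = 52.2 × 5.14 + 8.05 × 1
     = 268.31 + 8.05 = 276.36 kPa.

q_ult ≈ 276 kPa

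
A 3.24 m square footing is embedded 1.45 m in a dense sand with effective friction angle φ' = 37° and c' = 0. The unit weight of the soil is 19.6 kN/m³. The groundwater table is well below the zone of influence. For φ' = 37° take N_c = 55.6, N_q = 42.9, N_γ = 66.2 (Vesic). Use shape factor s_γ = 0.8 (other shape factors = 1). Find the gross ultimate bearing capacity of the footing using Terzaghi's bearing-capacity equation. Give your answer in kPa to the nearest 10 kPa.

Overburden at base level: q = 19.6 × 1.45 = 28.42 kPa.
Surcharge term q·N_q = 28.42 × 42.9 = 1219.2 kPa; self-weight term 0.5·γ·B·N_γ·s_γ = 0.5 × 19.6 × 3.24 × 66.2 × 0.8 = 1681.6 kPa.
q_ult = 1219.2 + 1681.6 = 2900.8 kPa.

q_ult ≈ 2900 kPa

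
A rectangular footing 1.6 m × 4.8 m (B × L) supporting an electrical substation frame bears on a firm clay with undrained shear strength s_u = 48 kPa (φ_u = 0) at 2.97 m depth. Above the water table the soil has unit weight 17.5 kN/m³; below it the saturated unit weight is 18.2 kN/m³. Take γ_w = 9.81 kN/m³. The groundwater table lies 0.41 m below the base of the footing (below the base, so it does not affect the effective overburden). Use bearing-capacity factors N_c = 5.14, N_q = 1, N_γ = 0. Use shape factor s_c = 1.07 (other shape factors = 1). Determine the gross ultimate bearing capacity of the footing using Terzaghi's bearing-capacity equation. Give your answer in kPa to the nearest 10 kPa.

q = γ·D_f = 17.5 × 2.97 = 51.975 kPa.
c·N_c·s_c = 48 × 5.14 × 1.07 = 263.99 kPa
q·N_q = 51.975 × 1 = 51.975 kPa
q_ult = 263.99 + 51.975 = 315.97 kPa.

q_ult ≈ 320 kPa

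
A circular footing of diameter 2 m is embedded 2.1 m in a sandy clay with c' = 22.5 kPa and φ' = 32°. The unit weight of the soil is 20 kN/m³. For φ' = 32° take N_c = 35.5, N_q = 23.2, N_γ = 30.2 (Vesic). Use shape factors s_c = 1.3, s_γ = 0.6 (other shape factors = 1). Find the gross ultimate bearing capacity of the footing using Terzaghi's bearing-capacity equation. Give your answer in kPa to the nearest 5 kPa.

q_ult ≈ 2375 kPa

q = γ·D_f = 20 × 2.1 = 42 kPa.
c·N_c·s_c = 22.5 × 35.5 × 1.3 = 1038.4 kPa
q·N_q = 42 × 23.2 = 974.4 kPa
0.5·γ·B·N_γ·s_γ = 0.5 × 20 × 2 × 30.2 × 0.6 = 362.4 kPa
q_ult = 1038.4 + 974.4 + 362.4 = 2375.2 kPa.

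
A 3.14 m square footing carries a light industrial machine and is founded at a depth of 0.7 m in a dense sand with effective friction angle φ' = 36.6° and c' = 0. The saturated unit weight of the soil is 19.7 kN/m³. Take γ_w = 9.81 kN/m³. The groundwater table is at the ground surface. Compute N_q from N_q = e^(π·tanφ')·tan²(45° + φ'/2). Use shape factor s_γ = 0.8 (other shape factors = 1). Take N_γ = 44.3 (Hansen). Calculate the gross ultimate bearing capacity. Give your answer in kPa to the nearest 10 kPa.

q_ult ≈ 830 kPa

tan36.6° = 0.7427, so N_q = e^(π×0.7427)·tan²(63.3°) = 10.31 × 3.953 = 40.76.
With the water table at the surface the whole profile is submerged: γ' = 19.7 − 9.81 = 9.89 kN/m³, so q = γ'·D_f = 6.923 kPa; the same γ' applies in the ½γBN_γ term.
q_ult = q·N_q + 0.5·γ·B·N_γ·s_γ
     = 6.923 × 40.76 + 0.5 × 9.89 × 3.14 × 44.3 × 0.8
     = 282.18 + 550.29 = 832.47 kPa.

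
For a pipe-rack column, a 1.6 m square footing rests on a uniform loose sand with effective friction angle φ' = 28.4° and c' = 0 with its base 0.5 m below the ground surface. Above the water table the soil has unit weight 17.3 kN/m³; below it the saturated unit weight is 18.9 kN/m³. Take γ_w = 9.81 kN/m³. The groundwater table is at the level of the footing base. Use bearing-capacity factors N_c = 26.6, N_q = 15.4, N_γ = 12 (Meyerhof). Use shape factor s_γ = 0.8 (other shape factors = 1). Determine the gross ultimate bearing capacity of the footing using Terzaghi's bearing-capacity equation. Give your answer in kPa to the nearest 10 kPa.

q_ult ≈ 200 kPa

Effective surcharge at the founding depth q = γ·D_f = 17.3 × 0.5 = 8.65 kPa.
The water table coincides with the base, so in the self-weight term γ → γ' = 9.09 kN/m³.
q_ult = q·N_q + 0.5·γ·B·N_γ·s_γ
     = 8.65 × 15.4 + 0.5 × 9.09 × 1.6 × 12 × 0.8
     = 133.21 + 69.811 = 203.02 kPa.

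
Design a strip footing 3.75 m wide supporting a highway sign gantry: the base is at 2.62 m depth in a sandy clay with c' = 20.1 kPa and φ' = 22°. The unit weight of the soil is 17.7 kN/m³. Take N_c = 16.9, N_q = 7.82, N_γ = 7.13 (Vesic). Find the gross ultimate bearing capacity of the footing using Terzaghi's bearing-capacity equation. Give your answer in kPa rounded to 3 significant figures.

q_ult ≈ 939 kPa

Overburden at base level: q = 17.7 × 2.62 = 46.374 kPa.
Cohesion term c·N_c = 20.1 × 16.9 = 339.69 kPa; surcharge term q·N_q = 46.374 × 7.82 = 362.64 kPa; self-weight term 0.5·γ·B·N_γ = 0.5 × 17.7 × 3.75 × 7.13 = 236.63 kPa.
q_ult = 339.69 + 362.64 + 236.63 = 938.96 kPa.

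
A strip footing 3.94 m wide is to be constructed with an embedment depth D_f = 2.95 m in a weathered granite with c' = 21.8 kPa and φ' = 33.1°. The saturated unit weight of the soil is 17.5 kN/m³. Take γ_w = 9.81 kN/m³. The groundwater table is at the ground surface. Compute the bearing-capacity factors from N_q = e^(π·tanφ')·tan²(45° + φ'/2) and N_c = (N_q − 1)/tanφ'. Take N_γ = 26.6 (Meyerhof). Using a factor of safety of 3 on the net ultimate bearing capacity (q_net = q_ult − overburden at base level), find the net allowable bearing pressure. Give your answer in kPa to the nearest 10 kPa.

q_all(net) ≈ 610 kPa

N_q = e^(π·tan33.1°)·tan²(61.55°) = 26.41; N_c = (N_q − 1)/tanφ' = 38.97.
Water table at ground surface, so effective unit weight γ' = 17.5 − 9.81 = 7.69 kN/m³ is used throughout; overburden q = 7.69 × 2.95 = 22.686 kPa; the same γ' applies in the ½γBN_γ term.
Cohesion term c·N_c = 21.8 × 38.973 = 849.61 kPa; surcharge term q·N_q = 22.686 × 26.406 = 599.04 kPa; self-weight term 0.5·γ·B·N_γ = 0.5 × 7.69 × 3.94 × 26.6 = 402.97 kPa.
q_ult = 849.61 + 599.04 + 402.97 = 1851.6 kPa.
q_net = 1851.6 − 22.686 = 1828.9 kPa.
q_all(net) = 1828.9 / 3 = 609.64 kPa.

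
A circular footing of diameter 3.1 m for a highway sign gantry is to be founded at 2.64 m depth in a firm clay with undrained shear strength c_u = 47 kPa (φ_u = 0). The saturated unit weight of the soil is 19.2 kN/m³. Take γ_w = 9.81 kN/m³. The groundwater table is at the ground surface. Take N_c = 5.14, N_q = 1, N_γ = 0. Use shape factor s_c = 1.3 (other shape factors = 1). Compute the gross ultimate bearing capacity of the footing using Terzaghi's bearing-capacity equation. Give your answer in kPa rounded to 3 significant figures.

q_ult ≈ 339 kPa

γ' = 19.2 − 9.81 = 9.39 kN/m³ (submerged throughout). q = 9.39 × 2.64 = 24.79 kPa.
c·N_c·s_c = 47 × 5.14 × 1.3 = 314.05 kPa
q·N_q = 24.79 × 1 = 24.79 kPa
q_ult = 314.05 + 24.79 = 338.84 kPa.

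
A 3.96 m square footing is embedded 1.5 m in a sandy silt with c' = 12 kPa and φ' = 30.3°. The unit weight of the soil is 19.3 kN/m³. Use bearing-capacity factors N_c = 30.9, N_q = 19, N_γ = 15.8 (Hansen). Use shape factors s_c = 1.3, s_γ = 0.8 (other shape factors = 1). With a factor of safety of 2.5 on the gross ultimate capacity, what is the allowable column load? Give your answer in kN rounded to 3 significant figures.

Overburden at base level: q = 19.3 × 1.5 = 28.95 kPa.
Cohesion term c·N_c·s_c = 12 × 30.9 × 1.3 = 482.04 kPa; surcharge term q·N_q = 28.95 × 19 = 550.05 kPa; self-weight term 0.5·γ·B·N_γ·s_γ = 0.5 × 19.3 × 3.96 × 15.8 × 0.8 = 483.02 kPa.
q_ult = 482.04 + 550.05 + 483.02 = 1515.1 kPa.
Gross allowable pressure q_all = 1515.1 / 2.5 = 606.05 kPa.
Footing area = 15.6816 m², so allowable column load = 606.05 × 15.6816 = 9503.8 kN.

P_all ≈ 9500 kN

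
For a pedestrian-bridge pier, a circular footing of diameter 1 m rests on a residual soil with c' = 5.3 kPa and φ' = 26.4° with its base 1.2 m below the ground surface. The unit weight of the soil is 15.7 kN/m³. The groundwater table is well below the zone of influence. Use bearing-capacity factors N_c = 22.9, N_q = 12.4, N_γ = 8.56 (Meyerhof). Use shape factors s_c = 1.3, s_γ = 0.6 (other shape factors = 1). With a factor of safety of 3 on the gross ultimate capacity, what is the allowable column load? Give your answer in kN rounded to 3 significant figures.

P_all ≈ 113 kN

q = γ·D_f = 15.7 × 1.2 = 18.84 kPa.
c·N_c·s_c = 5.3 × 22.9 × 1.3 = 157.78 kPa
q·N_q = 18.84 × 12.4 = 233.62 kPa
0.5·γ·B·N_γ·s_γ = 0.5 × 15.7 × 1 × 8.56 × 0.6 = 40.318 kPa
q_ult = 157.78 + 233.62 + 40.318 = 431.71 kPa.
Gross allowable pressure q_all = 431.71 / 3 = 143.9 kPa.
Footing area = 0.7854 m², so allowable column load = 143.9 × 0.7854 = 113.02 kN.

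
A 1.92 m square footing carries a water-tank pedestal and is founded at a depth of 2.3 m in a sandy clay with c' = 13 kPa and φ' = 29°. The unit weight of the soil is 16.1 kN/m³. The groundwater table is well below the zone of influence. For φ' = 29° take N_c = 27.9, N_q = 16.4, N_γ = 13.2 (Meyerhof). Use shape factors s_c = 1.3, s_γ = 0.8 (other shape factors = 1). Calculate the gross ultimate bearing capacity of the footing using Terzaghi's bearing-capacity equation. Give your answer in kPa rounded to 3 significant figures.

q = γ·D_f = 16.1 × 2.3 = 37.03 kPa.
c·N_c·s_c = 13 × 27.9 × 1.3 = 471.51 kPa
q·N_q = 37.03 × 16.4 = 607.29 kPa
0.5·γ·B·N_γ·s_γ = 0.5 × 16.1 × 1.92 × 13.2 × 0.8 = 163.22 kPa
q_ult = 471.51 + 607.29 + 163.22 = 1242 kPa.

q_ult ≈ 1240 kPa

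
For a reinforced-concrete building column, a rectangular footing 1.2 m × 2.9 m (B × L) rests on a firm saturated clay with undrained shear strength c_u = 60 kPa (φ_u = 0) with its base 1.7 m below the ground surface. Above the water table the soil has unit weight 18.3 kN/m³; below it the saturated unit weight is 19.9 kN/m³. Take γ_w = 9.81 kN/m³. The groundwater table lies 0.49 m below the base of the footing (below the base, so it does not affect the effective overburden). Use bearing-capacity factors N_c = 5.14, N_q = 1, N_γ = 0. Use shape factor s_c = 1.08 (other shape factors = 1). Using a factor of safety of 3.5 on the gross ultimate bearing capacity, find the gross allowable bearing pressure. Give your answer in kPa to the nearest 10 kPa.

q_all ≈ 100 kPa

q = γ·D_f = 18.3 × 1.7 = 31.11 kPa.
c·N_c·s_c = 60 × 5.14 × 1.08 = 333.07 kPa
q·N_q = 31.11 × 1 = 31.11 kPa
q_ult = 333.07 + 31.11 = 364.18 kPa.
q_all = 364.18 / 3.5 = 104.05 kPa.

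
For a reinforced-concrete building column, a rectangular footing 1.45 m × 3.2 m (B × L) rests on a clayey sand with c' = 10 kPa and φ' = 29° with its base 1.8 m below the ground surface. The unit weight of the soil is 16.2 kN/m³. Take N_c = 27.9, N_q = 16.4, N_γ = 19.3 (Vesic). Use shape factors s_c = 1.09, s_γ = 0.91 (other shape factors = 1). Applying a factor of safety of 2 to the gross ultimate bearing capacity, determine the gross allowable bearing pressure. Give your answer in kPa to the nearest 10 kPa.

Effective surcharge at the founding depth q = γ·D_f = 16.2 × 1.8 = 29.16 kPa.
q_ult = c·N_c·s_c + q·N_q + 0.5·γ·B·N_γ·s_γ
     = 10 × 27.9 × 1.09 + 29.16 × 16.4 + 0.5 × 16.2 × 1.45 × 19.3 × 0.91
     = 304.11 + 478.22 + 206.28 = 988.61 kPa.
q_all = q_ult / FS = 988.61 / 2 = 494.31 kPa.

q_all ≈ 490 kPa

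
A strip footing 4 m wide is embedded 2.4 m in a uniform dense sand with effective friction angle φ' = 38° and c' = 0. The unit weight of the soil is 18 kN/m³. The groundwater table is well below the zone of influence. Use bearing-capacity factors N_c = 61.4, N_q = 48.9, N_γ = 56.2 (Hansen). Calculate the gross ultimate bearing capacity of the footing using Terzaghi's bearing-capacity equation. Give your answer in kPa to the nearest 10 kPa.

q_ult ≈ 4140 kPa

Effective surcharge at the founding depth q = γ·D_f = 18 × 2.4 = 43.2 kPa.
q_ult = q·N_q + 0.5·γ·B·N_γ
     = 43.2 × 48.9 + 0.5 × 18 × 4 × 56.2
     = 2112.5 + 2023.2 = 4135.7 kPa.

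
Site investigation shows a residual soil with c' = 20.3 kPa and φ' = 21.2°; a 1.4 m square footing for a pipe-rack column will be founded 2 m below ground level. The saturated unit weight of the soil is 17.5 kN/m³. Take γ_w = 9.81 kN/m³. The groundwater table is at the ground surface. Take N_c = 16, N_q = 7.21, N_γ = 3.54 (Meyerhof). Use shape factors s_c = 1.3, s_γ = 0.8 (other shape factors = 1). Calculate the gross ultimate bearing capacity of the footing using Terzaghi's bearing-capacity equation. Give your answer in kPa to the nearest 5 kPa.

γ' = 17.5 − 9.81 = 7.69 kN/m³ (submerged throughout). q = 7.69 × 2 = 15.38 kPa; the same γ' applies in the ½γBN_γ term.
c·N_c·s_c = 20.3 × 16 × 1.3 = 422.24 kPa
q·N_q = 15.38 × 7.21 = 110.89 kPa
0.5·γ·B·N_γ·s_γ = 0.5 × 7.69 × 1.4 × 3.54 × 0.8 = 15.245 kPa
q_ult = 422.24 + 110.89 + 15.245 = 548.37 kPa.

q_ult ≈ 550 kPa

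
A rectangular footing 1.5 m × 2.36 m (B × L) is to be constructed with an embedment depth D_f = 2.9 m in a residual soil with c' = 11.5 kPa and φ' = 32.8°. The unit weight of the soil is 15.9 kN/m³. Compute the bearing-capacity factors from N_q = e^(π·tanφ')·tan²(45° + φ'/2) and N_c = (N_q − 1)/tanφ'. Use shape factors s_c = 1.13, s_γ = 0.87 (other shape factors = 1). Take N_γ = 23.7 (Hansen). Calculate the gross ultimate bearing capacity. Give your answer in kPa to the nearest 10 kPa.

tan32.8° = 0.6445, so N_q = e^(π×0.6445)·tan²(61.4°) = 7.573 × 3.364 = 25.48.
N_c = (25.48 − 1)/tan32.8° = 37.98.
Effective surcharge at the founding depth q = γ·D_f = 15.9 × 2.9 = 46.11 kPa.
q_ult = c·N_c·s_c + q·N_q + 0.5·γ·B·N_γ·s_γ
     = 11.5 × 37.98 × 1.13 + 46.11 × 25.477 + 0.5 × 15.9 × 1.5 × 23.7 × 0.87
     = 493.55 + 1174.7 + 245.88 = 1914.2 kPa.

q_ult ≈ 1910 kPa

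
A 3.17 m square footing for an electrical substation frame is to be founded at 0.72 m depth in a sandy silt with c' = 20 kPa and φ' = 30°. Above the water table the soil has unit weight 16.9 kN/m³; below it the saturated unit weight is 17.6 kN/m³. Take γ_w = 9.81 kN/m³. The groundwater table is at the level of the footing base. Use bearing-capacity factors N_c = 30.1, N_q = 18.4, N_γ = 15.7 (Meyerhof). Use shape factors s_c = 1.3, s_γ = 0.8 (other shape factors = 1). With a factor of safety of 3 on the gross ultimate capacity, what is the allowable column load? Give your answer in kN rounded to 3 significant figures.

P_all ≈ 3890 kN

q = γ·D_f = 16.9 × 0.72 = 12.168 kPa.
For the ½γBN_γ term take γ' = 17.6 − 9.81 = 7.79 kN/m³ (soil below base is submerged).
c·N_c·s_c = 20 × 30.1 × 1.3 = 782.6 kPa
q·N_q = 12.168 × 18.4 = 223.89 kPa
0.5·γ·B·N_γ·s_γ = 0.5 × 7.79 × 3.17 × 15.7 × 0.8 = 155.08 kPa
q_ult = 782.6 + 223.89 + 155.08 = 1161.6 kPa.
Gross allowable pressure q_all = 1161.6 / 3 = 387.19 kPa.
Footing area = 10.0489 m², so allowable column load = 387.19 × 10.0489 = 3890.8 kN.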